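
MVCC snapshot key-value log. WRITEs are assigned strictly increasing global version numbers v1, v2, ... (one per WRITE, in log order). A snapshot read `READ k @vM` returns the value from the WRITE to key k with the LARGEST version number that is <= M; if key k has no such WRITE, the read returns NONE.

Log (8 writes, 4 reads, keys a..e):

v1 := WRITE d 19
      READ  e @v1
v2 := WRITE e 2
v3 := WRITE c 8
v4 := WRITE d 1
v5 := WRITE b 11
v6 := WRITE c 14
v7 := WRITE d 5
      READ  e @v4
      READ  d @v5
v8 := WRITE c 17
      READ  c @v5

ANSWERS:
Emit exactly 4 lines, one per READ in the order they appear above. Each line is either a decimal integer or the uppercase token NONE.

Answer: NONE
2
1
8

Derivation:
v1: WRITE d=19  (d history now [(1, 19)])
READ e @v1: history=[] -> no version <= 1 -> NONE
v2: WRITE e=2  (e history now [(2, 2)])
v3: WRITE c=8  (c history now [(3, 8)])
v4: WRITE d=1  (d history now [(1, 19), (4, 1)])
v5: WRITE b=11  (b history now [(5, 11)])
v6: WRITE c=14  (c history now [(3, 8), (6, 14)])
v7: WRITE d=5  (d history now [(1, 19), (4, 1), (7, 5)])
READ e @v4: history=[(2, 2)] -> pick v2 -> 2
READ d @v5: history=[(1, 19), (4, 1), (7, 5)] -> pick v4 -> 1
v8: WRITE c=17  (c history now [(3, 8), (6, 14), (8, 17)])
READ c @v5: history=[(3, 8), (6, 14), (8, 17)] -> pick v3 -> 8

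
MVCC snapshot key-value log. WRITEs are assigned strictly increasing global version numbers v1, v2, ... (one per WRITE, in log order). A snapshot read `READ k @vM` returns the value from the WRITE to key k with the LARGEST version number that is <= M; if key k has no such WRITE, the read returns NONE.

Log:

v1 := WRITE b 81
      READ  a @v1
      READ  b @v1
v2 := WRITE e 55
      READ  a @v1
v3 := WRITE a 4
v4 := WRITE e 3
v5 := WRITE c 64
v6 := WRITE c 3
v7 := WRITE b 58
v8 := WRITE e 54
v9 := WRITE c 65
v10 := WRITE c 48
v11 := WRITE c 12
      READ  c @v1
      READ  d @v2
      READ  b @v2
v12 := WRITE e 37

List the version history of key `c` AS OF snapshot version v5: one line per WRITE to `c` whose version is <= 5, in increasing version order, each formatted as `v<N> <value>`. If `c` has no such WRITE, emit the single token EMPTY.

Answer: v5 64

Derivation:
Scan writes for key=c with version <= 5:
  v1 WRITE b 81 -> skip
  v2 WRITE e 55 -> skip
  v3 WRITE a 4 -> skip
  v4 WRITE e 3 -> skip
  v5 WRITE c 64 -> keep
  v6 WRITE c 3 -> drop (> snap)
  v7 WRITE b 58 -> skip
  v8 WRITE e 54 -> skip
  v9 WRITE c 65 -> drop (> snap)
  v10 WRITE c 48 -> drop (> snap)
  v11 WRITE c 12 -> drop (> snap)
  v12 WRITE e 37 -> skip
Collected: [(5, 64)]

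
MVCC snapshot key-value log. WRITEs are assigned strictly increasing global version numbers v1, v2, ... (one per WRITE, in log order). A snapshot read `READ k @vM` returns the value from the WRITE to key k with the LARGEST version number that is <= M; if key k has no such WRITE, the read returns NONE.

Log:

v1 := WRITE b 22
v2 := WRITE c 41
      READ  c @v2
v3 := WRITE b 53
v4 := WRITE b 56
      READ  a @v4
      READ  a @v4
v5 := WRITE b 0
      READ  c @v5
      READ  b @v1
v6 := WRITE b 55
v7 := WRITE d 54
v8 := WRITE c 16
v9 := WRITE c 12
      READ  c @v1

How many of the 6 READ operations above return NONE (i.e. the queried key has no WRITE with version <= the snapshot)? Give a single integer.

Answer: 3

Derivation:
v1: WRITE b=22  (b history now [(1, 22)])
v2: WRITE c=41  (c history now [(2, 41)])
READ c @v2: history=[(2, 41)] -> pick v2 -> 41
v3: WRITE b=53  (b history now [(1, 22), (3, 53)])
v4: WRITE b=56  (b history now [(1, 22), (3, 53), (4, 56)])
READ a @v4: history=[] -> no version <= 4 -> NONE
READ a @v4: history=[] -> no version <= 4 -> NONE
v5: WRITE b=0  (b history now [(1, 22), (3, 53), (4, 56), (5, 0)])
READ c @v5: history=[(2, 41)] -> pick v2 -> 41
READ b @v1: history=[(1, 22), (3, 53), (4, 56), (5, 0)] -> pick v1 -> 22
v6: WRITE b=55  (b history now [(1, 22), (3, 53), (4, 56), (5, 0), (6, 55)])
v7: WRITE d=54  (d history now [(7, 54)])
v8: WRITE c=16  (c history now [(2, 41), (8, 16)])
v9: WRITE c=12  (c history now [(2, 41), (8, 16), (9, 12)])
READ c @v1: history=[(2, 41), (8, 16), (9, 12)] -> no version <= 1 -> NONE
Read results in order: ['41', 'NONE', 'NONE', '41', '22', 'NONE']
NONE count = 3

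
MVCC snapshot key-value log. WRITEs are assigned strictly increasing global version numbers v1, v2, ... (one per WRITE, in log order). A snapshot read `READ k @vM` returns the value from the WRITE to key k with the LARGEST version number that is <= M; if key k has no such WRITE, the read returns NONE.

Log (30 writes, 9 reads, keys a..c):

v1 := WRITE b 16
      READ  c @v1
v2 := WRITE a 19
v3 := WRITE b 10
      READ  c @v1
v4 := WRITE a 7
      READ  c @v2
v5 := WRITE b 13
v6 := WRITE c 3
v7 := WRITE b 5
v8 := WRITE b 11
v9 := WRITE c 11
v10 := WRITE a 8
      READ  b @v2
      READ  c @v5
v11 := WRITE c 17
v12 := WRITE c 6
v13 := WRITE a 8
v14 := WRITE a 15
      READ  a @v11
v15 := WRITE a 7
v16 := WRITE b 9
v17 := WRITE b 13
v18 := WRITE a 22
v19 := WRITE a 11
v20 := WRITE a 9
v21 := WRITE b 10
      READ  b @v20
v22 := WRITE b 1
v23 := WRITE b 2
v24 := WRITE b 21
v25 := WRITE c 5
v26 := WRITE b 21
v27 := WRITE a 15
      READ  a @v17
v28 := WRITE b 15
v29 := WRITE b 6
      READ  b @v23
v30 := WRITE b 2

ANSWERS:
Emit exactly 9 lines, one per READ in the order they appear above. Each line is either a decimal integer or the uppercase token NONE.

Answer: NONE
NONE
NONE
16
NONE
8
13
7
2

Derivation:
v1: WRITE b=16  (b history now [(1, 16)])
READ c @v1: history=[] -> no version <= 1 -> NONE
v2: WRITE a=19  (a history now [(2, 19)])
v3: WRITE b=10  (b history now [(1, 16), (3, 10)])
READ c @v1: history=[] -> no version <= 1 -> NONE
v4: WRITE a=7  (a history now [(2, 19), (4, 7)])
READ c @v2: history=[] -> no version <= 2 -> NONE
v5: WRITE b=13  (b history now [(1, 16), (3, 10), (5, 13)])
v6: WRITE c=3  (c history now [(6, 3)])
v7: WRITE b=5  (b history now [(1, 16), (3, 10), (5, 13), (7, 5)])
v8: WRITE b=11  (b history now [(1, 16), (3, 10), (5, 13), (7, 5), (8, 11)])
v9: WRITE c=11  (c history now [(6, 3), (9, 11)])
v10: WRITE a=8  (a history now [(2, 19), (4, 7), (10, 8)])
READ b @v2: history=[(1, 16), (3, 10), (5, 13), (7, 5), (8, 11)] -> pick v1 -> 16
READ c @v5: history=[(6, 3), (9, 11)] -> no version <= 5 -> NONE
v11: WRITE c=17  (c history now [(6, 3), (9, 11), (11, 17)])
v12: WRITE c=6  (c history now [(6, 3), (9, 11), (11, 17), (12, 6)])
v13: WRITE a=8  (a history now [(2, 19), (4, 7), (10, 8), (13, 8)])
v14: WRITE a=15  (a history now [(2, 19), (4, 7), (10, 8), (13, 8), (14, 15)])
READ a @v11: history=[(2, 19), (4, 7), (10, 8), (13, 8), (14, 15)] -> pick v10 -> 8
v15: WRITE a=7  (a history now [(2, 19), (4, 7), (10, 8), (13, 8), (14, 15), (15, 7)])
v16: WRITE b=9  (b history now [(1, 16), (3, 10), (5, 13), (7, 5), (8, 11), (16, 9)])
v17: WRITE b=13  (b history now [(1, 16), (3, 10), (5, 13), (7, 5), (8, 11), (16, 9), (17, 13)])
v18: WRITE a=22  (a history now [(2, 19), (4, 7), (10, 8), (13, 8), (14, 15), (15, 7), (18, 22)])
v19: WRITE a=11  (a history now [(2, 19), (4, 7), (10, 8), (13, 8), (14, 15), (15, 7), (18, 22), (19, 11)])
v20: WRITE a=9  (a history now [(2, 19), (4, 7), (10, 8), (13, 8), (14, 15), (15, 7), (18, 22), (19, 11), (20, 9)])
v21: WRITE b=10  (b history now [(1, 16), (3, 10), (5, 13), (7, 5), (8, 11), (16, 9), (17, 13), (21, 10)])
READ b @v20: history=[(1, 16), (3, 10), (5, 13), (7, 5), (8, 11), (16, 9), (17, 13), (21, 10)] -> pick v17 -> 13
v22: WRITE b=1  (b history now [(1, 16), (3, 10), (5, 13), (7, 5), (8, 11), (16, 9), (17, 13), (21, 10), (22, 1)])
v23: WRITE b=2  (b history now [(1, 16), (3, 10), (5, 13), (7, 5), (8, 11), (16, 9), (17, 13), (21, 10), (22, 1), (23, 2)])
v24: WRITE b=21  (b history now [(1, 16), (3, 10), (5, 13), (7, 5), (8, 11), (16, 9), (17, 13), (21, 10), (22, 1), (23, 2), (24, 21)])
v25: WRITE c=5  (c history now [(6, 3), (9, 11), (11, 17), (12, 6), (25, 5)])
v26: WRITE b=21  (b history now [(1, 16), (3, 10), (5, 13), (7, 5), (8, 11), (16, 9), (17, 13), (21, 10), (22, 1), (23, 2), (24, 21), (26, 21)])
v27: WRITE a=15  (a history now [(2, 19), (4, 7), (10, 8), (13, 8), (14, 15), (15, 7), (18, 22), (19, 11), (20, 9), (27, 15)])
READ a @v17: history=[(2, 19), (4, 7), (10, 8), (13, 8), (14, 15), (15, 7), (18, 22), (19, 11), (20, 9), (27, 15)] -> pick v15 -> 7
v28: WRITE b=15  (b history now [(1, 16), (3, 10), (5, 13), (7, 5), (8, 11), (16, 9), (17, 13), (21, 10), (22, 1), (23, 2), (24, 21), (26, 21), (28, 15)])
v29: WRITE b=6  (b history now [(1, 16), (3, 10), (5, 13), (7, 5), (8, 11), (16, 9), (17, 13), (21, 10), (22, 1), (23, 2), (24, 21), (26, 21), (28, 15), (29, 6)])
READ b @v23: history=[(1, 16), (3, 10), (5, 13), (7, 5), (8, 11), (16, 9), (17, 13), (21, 10), (22, 1), (23, 2), (24, 21), (26, 21), (28, 15), (29, 6)] -> pick v23 -> 2
v30: WRITE b=2  (b history now [(1, 16), (3, 10), (5, 13), (7, 5), (8, 11), (16, 9), (17, 13), (21, 10), (22, 1), (23, 2), (24, 21), (26, 21), (28, 15), (29, 6), (30, 2)])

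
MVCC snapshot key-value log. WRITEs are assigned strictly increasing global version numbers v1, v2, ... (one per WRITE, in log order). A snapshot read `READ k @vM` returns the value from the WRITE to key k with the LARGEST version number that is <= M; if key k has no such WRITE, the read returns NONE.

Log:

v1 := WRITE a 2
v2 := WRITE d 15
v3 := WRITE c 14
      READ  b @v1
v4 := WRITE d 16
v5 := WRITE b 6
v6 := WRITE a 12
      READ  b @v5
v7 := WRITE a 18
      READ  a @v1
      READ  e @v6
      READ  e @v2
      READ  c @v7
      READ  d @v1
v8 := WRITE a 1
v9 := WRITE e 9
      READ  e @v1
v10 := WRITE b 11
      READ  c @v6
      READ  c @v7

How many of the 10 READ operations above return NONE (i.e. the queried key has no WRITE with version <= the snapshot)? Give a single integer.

Answer: 5

Derivation:
v1: WRITE a=2  (a history now [(1, 2)])
v2: WRITE d=15  (d history now [(2, 15)])
v3: WRITE c=14  (c history now [(3, 14)])
READ b @v1: history=[] -> no version <= 1 -> NONE
v4: WRITE d=16  (d history now [(2, 15), (4, 16)])
v5: WRITE b=6  (b history now [(5, 6)])
v6: WRITE a=12  (a history now [(1, 2), (6, 12)])
READ b @v5: history=[(5, 6)] -> pick v5 -> 6
v7: WRITE a=18  (a history now [(1, 2), (6, 12), (7, 18)])
READ a @v1: history=[(1, 2), (6, 12), (7, 18)] -> pick v1 -> 2
READ e @v6: history=[] -> no version <= 6 -> NONE
READ e @v2: history=[] -> no version <= 2 -> NONE
READ c @v7: history=[(3, 14)] -> pick v3 -> 14
READ d @v1: history=[(2, 15), (4, 16)] -> no version <= 1 -> NONE
v8: WRITE a=1  (a history now [(1, 2), (6, 12), (7, 18), (8, 1)])
v9: WRITE e=9  (e history now [(9, 9)])
READ e @v1: history=[(9, 9)] -> no version <= 1 -> NONE
v10: WRITE b=11  (b history now [(5, 6), (10, 11)])
READ c @v6: history=[(3, 14)] -> pick v3 -> 14
READ c @v7: history=[(3, 14)] -> pick v3 -> 14
Read results in order: ['NONE', '6', '2', 'NONE', 'NONE', '14', 'NONE', 'NONE', '14', '14']
NONE count = 5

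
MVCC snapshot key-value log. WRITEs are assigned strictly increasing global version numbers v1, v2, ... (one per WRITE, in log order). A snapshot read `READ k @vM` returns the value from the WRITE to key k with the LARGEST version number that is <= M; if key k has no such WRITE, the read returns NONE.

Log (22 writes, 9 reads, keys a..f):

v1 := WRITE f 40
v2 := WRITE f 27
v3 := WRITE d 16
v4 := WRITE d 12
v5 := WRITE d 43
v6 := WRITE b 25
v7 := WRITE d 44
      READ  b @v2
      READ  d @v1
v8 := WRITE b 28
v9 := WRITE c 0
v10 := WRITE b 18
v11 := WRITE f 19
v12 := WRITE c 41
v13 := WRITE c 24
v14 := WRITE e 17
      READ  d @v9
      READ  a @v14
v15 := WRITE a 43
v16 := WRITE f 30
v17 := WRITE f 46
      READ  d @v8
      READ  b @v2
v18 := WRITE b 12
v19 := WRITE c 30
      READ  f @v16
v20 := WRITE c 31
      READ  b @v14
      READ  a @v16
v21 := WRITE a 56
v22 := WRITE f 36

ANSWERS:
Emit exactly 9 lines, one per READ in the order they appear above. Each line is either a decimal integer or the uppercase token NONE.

Answer: NONE
NONE
44
NONE
44
NONE
30
18
43

Derivation:
v1: WRITE f=40  (f history now [(1, 40)])
v2: WRITE f=27  (f history now [(1, 40), (2, 27)])
v3: WRITE d=16  (d history now [(3, 16)])
v4: WRITE d=12  (d history now [(3, 16), (4, 12)])
v5: WRITE d=43  (d history now [(3, 16), (4, 12), (5, 43)])
v6: WRITE b=25  (b history now [(6, 25)])
v7: WRITE d=44  (d history now [(3, 16), (4, 12), (5, 43), (7, 44)])
READ b @v2: history=[(6, 25)] -> no version <= 2 -> NONE
READ d @v1: history=[(3, 16), (4, 12), (5, 43), (7, 44)] -> no version <= 1 -> NONE
v8: WRITE b=28  (b history now [(6, 25), (8, 28)])
v9: WRITE c=0  (c history now [(9, 0)])
v10: WRITE b=18  (b history now [(6, 25), (8, 28), (10, 18)])
v11: WRITE f=19  (f history now [(1, 40), (2, 27), (11, 19)])
v12: WRITE c=41  (c history now [(9, 0), (12, 41)])
v13: WRITE c=24  (c history now [(9, 0), (12, 41), (13, 24)])
v14: WRITE e=17  (e history now [(14, 17)])
READ d @v9: history=[(3, 16), (4, 12), (5, 43), (7, 44)] -> pick v7 -> 44
READ a @v14: history=[] -> no version <= 14 -> NONE
v15: WRITE a=43  (a history now [(15, 43)])
v16: WRITE f=30  (f history now [(1, 40), (2, 27), (11, 19), (16, 30)])
v17: WRITE f=46  (f history now [(1, 40), (2, 27), (11, 19), (16, 30), (17, 46)])
READ d @v8: history=[(3, 16), (4, 12), (5, 43), (7, 44)] -> pick v7 -> 44
READ b @v2: history=[(6, 25), (8, 28), (10, 18)] -> no version <= 2 -> NONE
v18: WRITE b=12  (b history now [(6, 25), (8, 28), (10, 18), (18, 12)])
v19: WRITE c=30  (c history now [(9, 0), (12, 41), (13, 24), (19, 30)])
READ f @v16: history=[(1, 40), (2, 27), (11, 19), (16, 30), (17, 46)] -> pick v16 -> 30
v20: WRITE c=31  (c history now [(9, 0), (12, 41), (13, 24), (19, 30), (20, 31)])
READ b @v14: history=[(6, 25), (8, 28), (10, 18), (18, 12)] -> pick v10 -> 18
READ a @v16: history=[(15, 43)] -> pick v15 -> 43
v21: WRITE a=56  (a history now [(15, 43), (21, 56)])
v22: WRITE f=36  (f history now [(1, 40), (2, 27), (11, 19), (16, 30), (17, 46), (22, 36)])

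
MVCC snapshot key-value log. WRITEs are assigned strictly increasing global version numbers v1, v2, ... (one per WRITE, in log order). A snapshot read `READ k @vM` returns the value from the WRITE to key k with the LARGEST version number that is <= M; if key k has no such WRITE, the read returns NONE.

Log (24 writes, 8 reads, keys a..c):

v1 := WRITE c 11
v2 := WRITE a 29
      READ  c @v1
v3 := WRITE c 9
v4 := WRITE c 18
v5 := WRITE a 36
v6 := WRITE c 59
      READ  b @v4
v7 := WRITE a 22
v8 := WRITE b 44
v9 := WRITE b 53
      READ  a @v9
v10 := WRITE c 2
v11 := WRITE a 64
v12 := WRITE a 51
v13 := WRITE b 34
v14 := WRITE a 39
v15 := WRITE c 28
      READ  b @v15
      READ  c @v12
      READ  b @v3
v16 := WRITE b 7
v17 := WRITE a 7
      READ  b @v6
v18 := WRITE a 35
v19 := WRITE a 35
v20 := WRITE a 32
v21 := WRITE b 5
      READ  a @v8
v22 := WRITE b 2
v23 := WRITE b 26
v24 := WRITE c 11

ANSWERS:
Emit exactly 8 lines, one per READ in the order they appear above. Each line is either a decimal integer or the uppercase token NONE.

v1: WRITE c=11  (c history now [(1, 11)])
v2: WRITE a=29  (a history now [(2, 29)])
READ c @v1: history=[(1, 11)] -> pick v1 -> 11
v3: WRITE c=9  (c history now [(1, 11), (3, 9)])
v4: WRITE c=18  (c history now [(1, 11), (3, 9), (4, 18)])
v5: WRITE a=36  (a history now [(2, 29), (5, 36)])
v6: WRITE c=59  (c history now [(1, 11), (3, 9), (4, 18), (6, 59)])
READ b @v4: history=[] -> no version <= 4 -> NONE
v7: WRITE a=22  (a history now [(2, 29), (5, 36), (7, 22)])
v8: WRITE b=44  (b history now [(8, 44)])
v9: WRITE b=53  (b history now [(8, 44), (9, 53)])
READ a @v9: history=[(2, 29), (5, 36), (7, 22)] -> pick v7 -> 22
v10: WRITE c=2  (c history now [(1, 11), (3, 9), (4, 18), (6, 59), (10, 2)])
v11: WRITE a=64  (a history now [(2, 29), (5, 36), (7, 22), (11, 64)])
v12: WRITE a=51  (a history now [(2, 29), (5, 36), (7, 22), (11, 64), (12, 51)])
v13: WRITE b=34  (b history now [(8, 44), (9, 53), (13, 34)])
v14: WRITE a=39  (a history now [(2, 29), (5, 36), (7, 22), (11, 64), (12, 51), (14, 39)])
v15: WRITE c=28  (c history now [(1, 11), (3, 9), (4, 18), (6, 59), (10, 2), (15, 28)])
READ b @v15: history=[(8, 44), (9, 53), (13, 34)] -> pick v13 -> 34
READ c @v12: history=[(1, 11), (3, 9), (4, 18), (6, 59), (10, 2), (15, 28)] -> pick v10 -> 2
READ b @v3: history=[(8, 44), (9, 53), (13, 34)] -> no version <= 3 -> NONE
v16: WRITE b=7  (b history now [(8, 44), (9, 53), (13, 34), (16, 7)])
v17: WRITE a=7  (a history now [(2, 29), (5, 36), (7, 22), (11, 64), (12, 51), (14, 39), (17, 7)])
READ b @v6: history=[(8, 44), (9, 53), (13, 34), (16, 7)] -> no version <= 6 -> NONE
v18: WRITE a=35  (a history now [(2, 29), (5, 36), (7, 22), (11, 64), (12, 51), (14, 39), (17, 7), (18, 35)])
v19: WRITE a=35  (a history now [(2, 29), (5, 36), (7, 22), (11, 64), (12, 51), (14, 39), (17, 7), (18, 35), (19, 35)])
v20: WRITE a=32  (a history now [(2, 29), (5, 36), (7, 22), (11, 64), (12, 51), (14, 39), (17, 7), (18, 35), (19, 35), (20, 32)])
v21: WRITE b=5  (b history now [(8, 44), (9, 53), (13, 34), (16, 7), (21, 5)])
READ a @v8: history=[(2, 29), (5, 36), (7, 22), (11, 64), (12, 51), (14, 39), (17, 7), (18, 35), (19, 35), (20, 32)] -> pick v7 -> 22
v22: WRITE b=2  (b history now [(8, 44), (9, 53), (13, 34), (16, 7), (21, 5), (22, 2)])
v23: WRITE b=26  (b history now [(8, 44), (9, 53), (13, 34), (16, 7), (21, 5), (22, 2), (23, 26)])
v24: WRITE c=11  (c history now [(1, 11), (3, 9), (4, 18), (6, 59), (10, 2), (15, 28), (24, 11)])

Answer: 11
NONE
22
34
2
NONE
NONE
22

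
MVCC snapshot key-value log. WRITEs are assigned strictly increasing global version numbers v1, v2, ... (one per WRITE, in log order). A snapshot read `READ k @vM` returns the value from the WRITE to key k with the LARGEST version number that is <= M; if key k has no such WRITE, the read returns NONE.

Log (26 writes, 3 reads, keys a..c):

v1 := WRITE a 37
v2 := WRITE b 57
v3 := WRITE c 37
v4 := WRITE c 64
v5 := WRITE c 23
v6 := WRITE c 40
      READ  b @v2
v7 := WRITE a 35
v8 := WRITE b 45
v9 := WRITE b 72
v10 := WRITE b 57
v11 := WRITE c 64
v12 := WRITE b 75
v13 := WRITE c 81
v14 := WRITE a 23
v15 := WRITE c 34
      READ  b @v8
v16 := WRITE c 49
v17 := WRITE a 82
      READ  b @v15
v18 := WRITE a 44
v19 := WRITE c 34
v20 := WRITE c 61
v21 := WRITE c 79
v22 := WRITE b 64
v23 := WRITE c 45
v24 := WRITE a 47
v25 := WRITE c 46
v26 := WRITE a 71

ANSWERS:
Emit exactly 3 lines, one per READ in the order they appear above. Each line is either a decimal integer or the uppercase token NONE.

Answer: 57
45
75

Derivation:
v1: WRITE a=37  (a history now [(1, 37)])
v2: WRITE b=57  (b history now [(2, 57)])
v3: WRITE c=37  (c history now [(3, 37)])
v4: WRITE c=64  (c history now [(3, 37), (4, 64)])
v5: WRITE c=23  (c history now [(3, 37), (4, 64), (5, 23)])
v6: WRITE c=40  (c history now [(3, 37), (4, 64), (5, 23), (6, 40)])
READ b @v2: history=[(2, 57)] -> pick v2 -> 57
v7: WRITE a=35  (a history now [(1, 37), (7, 35)])
v8: WRITE b=45  (b history now [(2, 57), (8, 45)])
v9: WRITE b=72  (b history now [(2, 57), (8, 45), (9, 72)])
v10: WRITE b=57  (b history now [(2, 57), (8, 45), (9, 72), (10, 57)])
v11: WRITE c=64  (c history now [(3, 37), (4, 64), (5, 23), (6, 40), (11, 64)])
v12: WRITE b=75  (b history now [(2, 57), (8, 45), (9, 72), (10, 57), (12, 75)])
v13: WRITE c=81  (c history now [(3, 37), (4, 64), (5, 23), (6, 40), (11, 64), (13, 81)])
v14: WRITE a=23  (a history now [(1, 37), (7, 35), (14, 23)])
v15: WRITE c=34  (c history now [(3, 37), (4, 64), (5, 23), (6, 40), (11, 64), (13, 81), (15, 34)])
READ b @v8: history=[(2, 57), (8, 45), (9, 72), (10, 57), (12, 75)] -> pick v8 -> 45
v16: WRITE c=49  (c history now [(3, 37), (4, 64), (5, 23), (6, 40), (11, 64), (13, 81), (15, 34), (16, 49)])
v17: WRITE a=82  (a history now [(1, 37), (7, 35), (14, 23), (17, 82)])
READ b @v15: history=[(2, 57), (8, 45), (9, 72), (10, 57), (12, 75)] -> pick v12 -> 75
v18: WRITE a=44  (a history now [(1, 37), (7, 35), (14, 23), (17, 82), (18, 44)])
v19: WRITE c=34  (c history now [(3, 37), (4, 64), (5, 23), (6, 40), (11, 64), (13, 81), (15, 34), (16, 49), (19, 34)])
v20: WRITE c=61  (c history now [(3, 37), (4, 64), (5, 23), (6, 40), (11, 64), (13, 81), (15, 34), (16, 49), (19, 34), (20, 61)])
v21: WRITE c=79  (c history now [(3, 37), (4, 64), (5, 23), (6, 40), (11, 64), (13, 81), (15, 34), (16, 49), (19, 34), (20, 61), (21, 79)])
v22: WRITE b=64  (b history now [(2, 57), (8, 45), (9, 72), (10, 57), (12, 75), (22, 64)])
v23: WRITE c=45  (c history now [(3, 37), (4, 64), (5, 23), (6, 40), (11, 64), (13, 81), (15, 34), (16, 49), (19, 34), (20, 61), (21, 79), (23, 45)])
v24: WRITE a=47  (a history now [(1, 37), (7, 35), (14, 23), (17, 82), (18, 44), (24, 47)])
v25: WRITE c=46  (c history now [(3, 37), (4, 64), (5, 23), (6, 40), (11, 64), (13, 81), (15, 34), (16, 49), (19, 34), (20, 61), (21, 79), (23, 45), (25, 46)])
v26: WRITE a=71  (a history now [(1, 37), (7, 35), (14, 23), (17, 82), (18, 44), (24, 47), (26, 71)])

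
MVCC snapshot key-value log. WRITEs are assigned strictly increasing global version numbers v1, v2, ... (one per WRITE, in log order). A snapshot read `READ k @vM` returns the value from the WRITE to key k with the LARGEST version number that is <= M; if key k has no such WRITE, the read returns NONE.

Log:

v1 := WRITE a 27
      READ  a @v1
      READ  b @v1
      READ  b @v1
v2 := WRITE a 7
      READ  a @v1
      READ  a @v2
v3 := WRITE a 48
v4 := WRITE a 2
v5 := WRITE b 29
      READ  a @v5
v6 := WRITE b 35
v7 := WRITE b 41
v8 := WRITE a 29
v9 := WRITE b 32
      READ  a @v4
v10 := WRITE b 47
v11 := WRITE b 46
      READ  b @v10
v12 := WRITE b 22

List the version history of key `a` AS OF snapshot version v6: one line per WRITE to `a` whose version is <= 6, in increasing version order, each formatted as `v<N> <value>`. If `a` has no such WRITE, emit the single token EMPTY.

Answer: v1 27
v2 7
v3 48
v4 2

Derivation:
Scan writes for key=a with version <= 6:
  v1 WRITE a 27 -> keep
  v2 WRITE a 7 -> keep
  v3 WRITE a 48 -> keep
  v4 WRITE a 2 -> keep
  v5 WRITE b 29 -> skip
  v6 WRITE b 35 -> skip
  v7 WRITE b 41 -> skip
  v8 WRITE a 29 -> drop (> snap)
  v9 WRITE b 32 -> skip
  v10 WRITE b 47 -> skip
  v11 WRITE b 46 -> skip
  v12 WRITE b 22 -> skip
Collected: [(1, 27), (2, 7), (3, 48), (4, 2)]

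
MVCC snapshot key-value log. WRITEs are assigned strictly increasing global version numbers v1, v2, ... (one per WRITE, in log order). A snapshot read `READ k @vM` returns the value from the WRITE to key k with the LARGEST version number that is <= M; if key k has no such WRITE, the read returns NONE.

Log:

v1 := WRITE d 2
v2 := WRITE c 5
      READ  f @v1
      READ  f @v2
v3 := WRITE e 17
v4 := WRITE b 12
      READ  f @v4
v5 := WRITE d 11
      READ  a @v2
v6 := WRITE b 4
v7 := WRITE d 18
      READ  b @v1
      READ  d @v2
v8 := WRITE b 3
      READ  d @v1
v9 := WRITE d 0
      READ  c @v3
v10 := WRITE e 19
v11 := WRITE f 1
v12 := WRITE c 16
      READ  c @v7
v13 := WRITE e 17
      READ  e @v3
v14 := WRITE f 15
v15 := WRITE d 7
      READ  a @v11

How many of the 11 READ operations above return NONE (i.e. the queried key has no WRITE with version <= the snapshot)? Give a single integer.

v1: WRITE d=2  (d history now [(1, 2)])
v2: WRITE c=5  (c history now [(2, 5)])
READ f @v1: history=[] -> no version <= 1 -> NONE
READ f @v2: history=[] -> no version <= 2 -> NONE
v3: WRITE e=17  (e history now [(3, 17)])
v4: WRITE b=12  (b history now [(4, 12)])
READ f @v4: history=[] -> no version <= 4 -> NONE
v5: WRITE d=11  (d history now [(1, 2), (5, 11)])
READ a @v2: history=[] -> no version <= 2 -> NONE
v6: WRITE b=4  (b history now [(4, 12), (6, 4)])
v7: WRITE d=18  (d history now [(1, 2), (5, 11), (7, 18)])
READ b @v1: history=[(4, 12), (6, 4)] -> no version <= 1 -> NONE
READ d @v2: history=[(1, 2), (5, 11), (7, 18)] -> pick v1 -> 2
v8: WRITE b=3  (b history now [(4, 12), (6, 4), (8, 3)])
READ d @v1: history=[(1, 2), (5, 11), (7, 18)] -> pick v1 -> 2
v9: WRITE d=0  (d history now [(1, 2), (5, 11), (7, 18), (9, 0)])
READ c @v3: history=[(2, 5)] -> pick v2 -> 5
v10: WRITE e=19  (e history now [(3, 17), (10, 19)])
v11: WRITE f=1  (f history now [(11, 1)])
v12: WRITE c=16  (c history now [(2, 5), (12, 16)])
READ c @v7: history=[(2, 5), (12, 16)] -> pick v2 -> 5
v13: WRITE e=17  (e history now [(3, 17), (10, 19), (13, 17)])
READ e @v3: history=[(3, 17), (10, 19), (13, 17)] -> pick v3 -> 17
v14: WRITE f=15  (f history now [(11, 1), (14, 15)])
v15: WRITE d=7  (d history now [(1, 2), (5, 11), (7, 18), (9, 0), (15, 7)])
READ a @v11: history=[] -> no version <= 11 -> NONE
Read results in order: ['NONE', 'NONE', 'NONE', 'NONE', 'NONE', '2', '2', '5', '5', '17', 'NONE']
NONE count = 6

Answer: 6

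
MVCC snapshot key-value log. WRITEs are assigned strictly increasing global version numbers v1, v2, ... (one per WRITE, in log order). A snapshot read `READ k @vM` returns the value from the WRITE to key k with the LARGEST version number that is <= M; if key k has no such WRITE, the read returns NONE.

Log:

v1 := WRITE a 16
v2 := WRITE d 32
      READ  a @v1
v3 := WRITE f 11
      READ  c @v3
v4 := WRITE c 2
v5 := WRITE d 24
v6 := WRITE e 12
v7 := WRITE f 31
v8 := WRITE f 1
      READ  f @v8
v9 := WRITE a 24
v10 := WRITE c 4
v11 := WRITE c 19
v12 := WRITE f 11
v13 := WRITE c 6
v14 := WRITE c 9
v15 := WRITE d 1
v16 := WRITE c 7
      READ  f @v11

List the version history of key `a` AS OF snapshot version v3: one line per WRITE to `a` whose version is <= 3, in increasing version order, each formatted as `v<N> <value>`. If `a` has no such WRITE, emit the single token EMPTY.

Answer: v1 16

Derivation:
Scan writes for key=a with version <= 3:
  v1 WRITE a 16 -> keep
  v2 WRITE d 32 -> skip
  v3 WRITE f 11 -> skip
  v4 WRITE c 2 -> skip
  v5 WRITE d 24 -> skip
  v6 WRITE e 12 -> skip
  v7 WRITE f 31 -> skip
  v8 WRITE f 1 -> skip
  v9 WRITE a 24 -> drop (> snap)
  v10 WRITE c 4 -> skip
  v11 WRITE c 19 -> skip
  v12 WRITE f 11 -> skip
  v13 WRITE c 6 -> skip
  v14 WRITE c 9 -> skip
  v15 WRITE d 1 -> skip
  v16 WRITE c 7 -> skip
Collected: [(1, 16)]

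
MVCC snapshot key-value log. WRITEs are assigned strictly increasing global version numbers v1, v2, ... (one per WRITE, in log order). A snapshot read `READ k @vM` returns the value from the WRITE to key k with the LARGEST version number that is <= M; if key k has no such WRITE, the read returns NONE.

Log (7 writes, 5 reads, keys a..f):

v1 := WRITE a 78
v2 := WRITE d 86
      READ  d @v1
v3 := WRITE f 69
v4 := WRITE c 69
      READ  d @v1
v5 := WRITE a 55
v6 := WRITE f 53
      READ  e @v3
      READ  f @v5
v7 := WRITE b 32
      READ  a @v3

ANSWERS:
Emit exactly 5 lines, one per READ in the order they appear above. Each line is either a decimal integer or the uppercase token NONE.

Answer: NONE
NONE
NONE
69
78

Derivation:
v1: WRITE a=78  (a history now [(1, 78)])
v2: WRITE d=86  (d history now [(2, 86)])
READ d @v1: history=[(2, 86)] -> no version <= 1 -> NONE
v3: WRITE f=69  (f history now [(3, 69)])
v4: WRITE c=69  (c history now [(4, 69)])
READ d @v1: history=[(2, 86)] -> no version <= 1 -> NONE
v5: WRITE a=55  (a history now [(1, 78), (5, 55)])
v6: WRITE f=53  (f history now [(3, 69), (6, 53)])
READ e @v3: history=[] -> no version <= 3 -> NONE
READ f @v5: history=[(3, 69), (6, 53)] -> pick v3 -> 69
v7: WRITE b=32  (b history now [(7, 32)])
READ a @v3: history=[(1, 78), (5, 55)] -> pick v1 -> 78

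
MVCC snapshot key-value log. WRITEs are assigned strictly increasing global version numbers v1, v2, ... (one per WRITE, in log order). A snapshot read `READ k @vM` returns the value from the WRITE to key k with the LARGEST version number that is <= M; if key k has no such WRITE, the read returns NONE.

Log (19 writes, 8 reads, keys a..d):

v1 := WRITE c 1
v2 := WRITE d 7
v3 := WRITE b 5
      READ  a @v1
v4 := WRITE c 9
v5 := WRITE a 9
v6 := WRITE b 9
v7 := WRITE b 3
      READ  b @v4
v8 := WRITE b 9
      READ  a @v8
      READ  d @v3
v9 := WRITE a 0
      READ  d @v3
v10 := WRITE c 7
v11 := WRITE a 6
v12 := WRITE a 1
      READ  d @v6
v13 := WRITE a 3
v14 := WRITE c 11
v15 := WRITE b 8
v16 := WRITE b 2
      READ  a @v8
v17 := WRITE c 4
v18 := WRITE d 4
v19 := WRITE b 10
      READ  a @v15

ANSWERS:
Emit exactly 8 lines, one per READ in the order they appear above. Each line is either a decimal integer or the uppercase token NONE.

v1: WRITE c=1  (c history now [(1, 1)])
v2: WRITE d=7  (d history now [(2, 7)])
v3: WRITE b=5  (b history now [(3, 5)])
READ a @v1: history=[] -> no version <= 1 -> NONE
v4: WRITE c=9  (c history now [(1, 1), (4, 9)])
v5: WRITE a=9  (a history now [(5, 9)])
v6: WRITE b=9  (b history now [(3, 5), (6, 9)])
v7: WRITE b=3  (b history now [(3, 5), (6, 9), (7, 3)])
READ b @v4: history=[(3, 5), (6, 9), (7, 3)] -> pick v3 -> 5
v8: WRITE b=9  (b history now [(3, 5), (6, 9), (7, 3), (8, 9)])
READ a @v8: history=[(5, 9)] -> pick v5 -> 9
READ d @v3: history=[(2, 7)] -> pick v2 -> 7
v9: WRITE a=0  (a history now [(5, 9), (9, 0)])
READ d @v3: history=[(2, 7)] -> pick v2 -> 7
v10: WRITE c=7  (c history now [(1, 1), (4, 9), (10, 7)])
v11: WRITE a=6  (a history now [(5, 9), (9, 0), (11, 6)])
v12: WRITE a=1  (a history now [(5, 9), (9, 0), (11, 6), (12, 1)])
READ d @v6: history=[(2, 7)] -> pick v2 -> 7
v13: WRITE a=3  (a history now [(5, 9), (9, 0), (11, 6), (12, 1), (13, 3)])
v14: WRITE c=11  (c history now [(1, 1), (4, 9), (10, 7), (14, 11)])
v15: WRITE b=8  (b history now [(3, 5), (6, 9), (7, 3), (8, 9), (15, 8)])
v16: WRITE b=2  (b history now [(3, 5), (6, 9), (7, 3), (8, 9), (15, 8), (16, 2)])
READ a @v8: history=[(5, 9), (9, 0), (11, 6), (12, 1), (13, 3)] -> pick v5 -> 9
v17: WRITE c=4  (c history now [(1, 1), (4, 9), (10, 7), (14, 11), (17, 4)])
v18: WRITE d=4  (d history now [(2, 7), (18, 4)])
v19: WRITE b=10  (b history now [(3, 5), (6, 9), (7, 3), (8, 9), (15, 8), (16, 2), (19, 10)])
READ a @v15: history=[(5, 9), (9, 0), (11, 6), (12, 1), (13, 3)] -> pick v13 -> 3

Answer: NONE
5
9
7
7
7
9
3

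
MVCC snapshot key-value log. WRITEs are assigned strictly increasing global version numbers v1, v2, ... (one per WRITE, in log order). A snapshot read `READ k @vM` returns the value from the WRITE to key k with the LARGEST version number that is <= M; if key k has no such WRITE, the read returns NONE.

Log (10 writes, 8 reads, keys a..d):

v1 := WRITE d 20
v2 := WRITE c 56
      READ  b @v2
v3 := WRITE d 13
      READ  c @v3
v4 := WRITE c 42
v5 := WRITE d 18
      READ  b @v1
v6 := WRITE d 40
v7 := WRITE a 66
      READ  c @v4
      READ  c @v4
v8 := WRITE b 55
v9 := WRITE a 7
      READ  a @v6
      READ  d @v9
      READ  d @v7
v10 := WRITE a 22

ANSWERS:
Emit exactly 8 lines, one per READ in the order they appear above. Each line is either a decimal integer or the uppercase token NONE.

Answer: NONE
56
NONE
42
42
NONE
40
40

Derivation:
v1: WRITE d=20  (d history now [(1, 20)])
v2: WRITE c=56  (c history now [(2, 56)])
READ b @v2: history=[] -> no version <= 2 -> NONE
v3: WRITE d=13  (d history now [(1, 20), (3, 13)])
READ c @v3: history=[(2, 56)] -> pick v2 -> 56
v4: WRITE c=42  (c history now [(2, 56), (4, 42)])
v5: WRITE d=18  (d history now [(1, 20), (3, 13), (5, 18)])
READ b @v1: history=[] -> no version <= 1 -> NONE
v6: WRITE d=40  (d history now [(1, 20), (3, 13), (5, 18), (6, 40)])
v7: WRITE a=66  (a history now [(7, 66)])
READ c @v4: history=[(2, 56), (4, 42)] -> pick v4 -> 42
READ c @v4: history=[(2, 56), (4, 42)] -> pick v4 -> 42
v8: WRITE b=55  (b history now [(8, 55)])
v9: WRITE a=7  (a history now [(7, 66), (9, 7)])
READ a @v6: history=[(7, 66), (9, 7)] -> no version <= 6 -> NONE
READ d @v9: history=[(1, 20), (3, 13), (5, 18), (6, 40)] -> pick v6 -> 40
READ d @v7: history=[(1, 20), (3, 13), (5, 18), (6, 40)] -> pick v6 -> 40
v10: WRITE a=22  (a history now [(7, 66), (9, 7), (10, 22)])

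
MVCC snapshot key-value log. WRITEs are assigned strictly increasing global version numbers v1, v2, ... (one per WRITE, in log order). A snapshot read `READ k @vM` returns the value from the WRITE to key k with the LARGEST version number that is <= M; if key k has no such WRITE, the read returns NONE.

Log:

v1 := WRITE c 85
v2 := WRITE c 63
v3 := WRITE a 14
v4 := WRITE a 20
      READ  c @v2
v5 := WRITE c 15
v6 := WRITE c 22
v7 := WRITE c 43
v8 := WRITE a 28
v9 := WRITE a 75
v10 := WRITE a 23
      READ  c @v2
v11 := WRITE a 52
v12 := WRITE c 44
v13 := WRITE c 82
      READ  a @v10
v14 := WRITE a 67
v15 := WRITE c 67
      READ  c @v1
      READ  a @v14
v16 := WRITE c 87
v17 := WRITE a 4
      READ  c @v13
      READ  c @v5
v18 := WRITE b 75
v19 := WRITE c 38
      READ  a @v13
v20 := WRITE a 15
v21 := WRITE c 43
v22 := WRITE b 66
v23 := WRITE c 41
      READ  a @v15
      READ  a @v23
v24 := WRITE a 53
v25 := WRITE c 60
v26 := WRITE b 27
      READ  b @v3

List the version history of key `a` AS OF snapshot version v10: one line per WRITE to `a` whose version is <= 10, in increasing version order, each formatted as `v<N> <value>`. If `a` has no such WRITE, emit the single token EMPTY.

Answer: v3 14
v4 20
v8 28
v9 75
v10 23

Derivation:
Scan writes for key=a with version <= 10:
  v1 WRITE c 85 -> skip
  v2 WRITE c 63 -> skip
  v3 WRITE a 14 -> keep
  v4 WRITE a 20 -> keep
  v5 WRITE c 15 -> skip
  v6 WRITE c 22 -> skip
  v7 WRITE c 43 -> skip
  v8 WRITE a 28 -> keep
  v9 WRITE a 75 -> keep
  v10 WRITE a 23 -> keep
  v11 WRITE a 52 -> drop (> snap)
  v12 WRITE c 44 -> skip
  v13 WRITE c 82 -> skip
  v14 WRITE a 67 -> drop (> snap)
  v15 WRITE c 67 -> skip
  v16 WRITE c 87 -> skip
  v17 WRITE a 4 -> drop (> snap)
  v18 WRITE b 75 -> skip
  v19 WRITE c 38 -> skip
  v20 WRITE a 15 -> drop (> snap)
  v21 WRITE c 43 -> skip
  v22 WRITE b 66 -> skip
  v23 WRITE c 41 -> skip
  v24 WRITE a 53 -> drop (> snap)
  v25 WRITE c 60 -> skip
  v26 WRITE b 27 -> skip
Collected: [(3, 14), (4, 20), (8, 28), (9, 75), (10, 23)]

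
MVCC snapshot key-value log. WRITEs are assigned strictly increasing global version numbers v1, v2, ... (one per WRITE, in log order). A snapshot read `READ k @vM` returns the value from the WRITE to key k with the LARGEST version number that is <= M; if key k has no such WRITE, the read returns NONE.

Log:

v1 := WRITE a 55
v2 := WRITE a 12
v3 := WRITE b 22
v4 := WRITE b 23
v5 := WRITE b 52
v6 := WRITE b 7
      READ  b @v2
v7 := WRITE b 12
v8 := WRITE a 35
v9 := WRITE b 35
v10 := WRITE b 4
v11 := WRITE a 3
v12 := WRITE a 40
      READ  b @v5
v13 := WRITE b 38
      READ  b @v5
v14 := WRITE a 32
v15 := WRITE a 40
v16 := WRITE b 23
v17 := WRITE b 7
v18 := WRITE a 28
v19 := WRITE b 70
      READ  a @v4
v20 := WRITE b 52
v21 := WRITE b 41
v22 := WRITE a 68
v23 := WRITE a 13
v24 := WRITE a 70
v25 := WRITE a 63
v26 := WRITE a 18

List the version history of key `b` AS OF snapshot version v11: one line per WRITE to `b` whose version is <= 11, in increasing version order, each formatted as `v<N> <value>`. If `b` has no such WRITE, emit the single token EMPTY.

Scan writes for key=b with version <= 11:
  v1 WRITE a 55 -> skip
  v2 WRITE a 12 -> skip
  v3 WRITE b 22 -> keep
  v4 WRITE b 23 -> keep
  v5 WRITE b 52 -> keep
  v6 WRITE b 7 -> keep
  v7 WRITE b 12 -> keep
  v8 WRITE a 35 -> skip
  v9 WRITE b 35 -> keep
  v10 WRITE b 4 -> keep
  v11 WRITE a 3 -> skip
  v12 WRITE a 40 -> skip
  v13 WRITE b 38 -> drop (> snap)
  v14 WRITE a 32 -> skip
  v15 WRITE a 40 -> skip
  v16 WRITE b 23 -> drop (> snap)
  v17 WRITE b 7 -> drop (> snap)
  v18 WRITE a 28 -> skip
  v19 WRITE b 70 -> drop (> snap)
  v20 WRITE b 52 -> drop (> snap)
  v21 WRITE b 41 -> drop (> snap)
  v22 WRITE a 68 -> skip
  v23 WRITE a 13 -> skip
  v24 WRITE a 70 -> skip
  v25 WRITE a 63 -> skip
  v26 WRITE a 18 -> skip
Collected: [(3, 22), (4, 23), (5, 52), (6, 7), (7, 12), (9, 35), (10, 4)]

Answer: v3 22
v4 23
v5 52
v6 7
v7 12
v9 35
v10 4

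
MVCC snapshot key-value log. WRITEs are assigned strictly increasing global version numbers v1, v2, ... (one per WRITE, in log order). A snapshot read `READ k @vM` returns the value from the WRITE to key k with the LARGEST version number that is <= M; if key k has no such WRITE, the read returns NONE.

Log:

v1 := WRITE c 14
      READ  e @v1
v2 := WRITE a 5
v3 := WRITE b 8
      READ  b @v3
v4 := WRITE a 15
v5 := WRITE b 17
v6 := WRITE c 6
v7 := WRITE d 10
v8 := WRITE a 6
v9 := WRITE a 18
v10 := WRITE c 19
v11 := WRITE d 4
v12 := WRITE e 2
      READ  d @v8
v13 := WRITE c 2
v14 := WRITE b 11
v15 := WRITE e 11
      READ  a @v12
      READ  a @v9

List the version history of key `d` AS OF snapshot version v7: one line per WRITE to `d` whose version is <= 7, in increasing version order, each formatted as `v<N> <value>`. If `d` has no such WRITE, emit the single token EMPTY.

Scan writes for key=d with version <= 7:
  v1 WRITE c 14 -> skip
  v2 WRITE a 5 -> skip
  v3 WRITE b 8 -> skip
  v4 WRITE a 15 -> skip
  v5 WRITE b 17 -> skip
  v6 WRITE c 6 -> skip
  v7 WRITE d 10 -> keep
  v8 WRITE a 6 -> skip
  v9 WRITE a 18 -> skip
  v10 WRITE c 19 -> skip
  v11 WRITE d 4 -> drop (> snap)
  v12 WRITE e 2 -> skip
  v13 WRITE c 2 -> skip
  v14 WRITE b 11 -> skip
  v15 WRITE e 11 -> skip
Collected: [(7, 10)]

Answer: v7 10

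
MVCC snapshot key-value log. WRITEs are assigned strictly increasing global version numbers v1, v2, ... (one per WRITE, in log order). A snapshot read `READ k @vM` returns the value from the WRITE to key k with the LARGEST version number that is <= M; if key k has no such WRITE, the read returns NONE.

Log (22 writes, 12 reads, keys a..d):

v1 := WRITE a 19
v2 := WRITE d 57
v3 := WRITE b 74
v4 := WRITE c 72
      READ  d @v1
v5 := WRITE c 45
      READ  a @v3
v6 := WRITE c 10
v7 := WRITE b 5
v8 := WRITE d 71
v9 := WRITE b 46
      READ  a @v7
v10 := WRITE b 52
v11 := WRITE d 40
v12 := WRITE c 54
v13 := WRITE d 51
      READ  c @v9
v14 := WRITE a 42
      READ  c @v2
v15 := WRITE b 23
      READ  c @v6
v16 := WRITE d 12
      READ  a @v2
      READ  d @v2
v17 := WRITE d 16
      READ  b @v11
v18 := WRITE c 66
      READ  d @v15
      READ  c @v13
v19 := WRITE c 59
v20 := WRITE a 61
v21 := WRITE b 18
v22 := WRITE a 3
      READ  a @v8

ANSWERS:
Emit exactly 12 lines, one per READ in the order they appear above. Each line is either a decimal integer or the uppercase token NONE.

v1: WRITE a=19  (a history now [(1, 19)])
v2: WRITE d=57  (d history now [(2, 57)])
v3: WRITE b=74  (b history now [(3, 74)])
v4: WRITE c=72  (c history now [(4, 72)])
READ d @v1: history=[(2, 57)] -> no version <= 1 -> NONE
v5: WRITE c=45  (c history now [(4, 72), (5, 45)])
READ a @v3: history=[(1, 19)] -> pick v1 -> 19
v6: WRITE c=10  (c history now [(4, 72), (5, 45), (6, 10)])
v7: WRITE b=5  (b history now [(3, 74), (7, 5)])
v8: WRITE d=71  (d history now [(2, 57), (8, 71)])
v9: WRITE b=46  (b history now [(3, 74), (7, 5), (9, 46)])
READ a @v7: history=[(1, 19)] -> pick v1 -> 19
v10: WRITE b=52  (b history now [(3, 74), (7, 5), (9, 46), (10, 52)])
v11: WRITE d=40  (d history now [(2, 57), (8, 71), (11, 40)])
v12: WRITE c=54  (c history now [(4, 72), (5, 45), (6, 10), (12, 54)])
v13: WRITE d=51  (d history now [(2, 57), (8, 71), (11, 40), (13, 51)])
READ c @v9: history=[(4, 72), (5, 45), (6, 10), (12, 54)] -> pick v6 -> 10
v14: WRITE a=42  (a history now [(1, 19), (14, 42)])
READ c @v2: history=[(4, 72), (5, 45), (6, 10), (12, 54)] -> no version <= 2 -> NONE
v15: WRITE b=23  (b history now [(3, 74), (7, 5), (9, 46), (10, 52), (15, 23)])
READ c @v6: history=[(4, 72), (5, 45), (6, 10), (12, 54)] -> pick v6 -> 10
v16: WRITE d=12  (d history now [(2, 57), (8, 71), (11, 40), (13, 51), (16, 12)])
READ a @v2: history=[(1, 19), (14, 42)] -> pick v1 -> 19
READ d @v2: history=[(2, 57), (8, 71), (11, 40), (13, 51), (16, 12)] -> pick v2 -> 57
v17: WRITE d=16  (d history now [(2, 57), (8, 71), (11, 40), (13, 51), (16, 12), (17, 16)])
READ b @v11: history=[(3, 74), (7, 5), (9, 46), (10, 52), (15, 23)] -> pick v10 -> 52
v18: WRITE c=66  (c history now [(4, 72), (5, 45), (6, 10), (12, 54), (18, 66)])
READ d @v15: history=[(2, 57), (8, 71), (11, 40), (13, 51), (16, 12), (17, 16)] -> pick v13 -> 51
READ c @v13: history=[(4, 72), (5, 45), (6, 10), (12, 54), (18, 66)] -> pick v12 -> 54
v19: WRITE c=59  (c history now [(4, 72), (5, 45), (6, 10), (12, 54), (18, 66), (19, 59)])
v20: WRITE a=61  (a history now [(1, 19), (14, 42), (20, 61)])
v21: WRITE b=18  (b history now [(3, 74), (7, 5), (9, 46), (10, 52), (15, 23), (21, 18)])
v22: WRITE a=3  (a history now [(1, 19), (14, 42), (20, 61), (22, 3)])
READ a @v8: history=[(1, 19), (14, 42), (20, 61), (22, 3)] -> pick v1 -> 19

Answer: NONE
19
19
10
NONE
10
19
57
52
51
54
19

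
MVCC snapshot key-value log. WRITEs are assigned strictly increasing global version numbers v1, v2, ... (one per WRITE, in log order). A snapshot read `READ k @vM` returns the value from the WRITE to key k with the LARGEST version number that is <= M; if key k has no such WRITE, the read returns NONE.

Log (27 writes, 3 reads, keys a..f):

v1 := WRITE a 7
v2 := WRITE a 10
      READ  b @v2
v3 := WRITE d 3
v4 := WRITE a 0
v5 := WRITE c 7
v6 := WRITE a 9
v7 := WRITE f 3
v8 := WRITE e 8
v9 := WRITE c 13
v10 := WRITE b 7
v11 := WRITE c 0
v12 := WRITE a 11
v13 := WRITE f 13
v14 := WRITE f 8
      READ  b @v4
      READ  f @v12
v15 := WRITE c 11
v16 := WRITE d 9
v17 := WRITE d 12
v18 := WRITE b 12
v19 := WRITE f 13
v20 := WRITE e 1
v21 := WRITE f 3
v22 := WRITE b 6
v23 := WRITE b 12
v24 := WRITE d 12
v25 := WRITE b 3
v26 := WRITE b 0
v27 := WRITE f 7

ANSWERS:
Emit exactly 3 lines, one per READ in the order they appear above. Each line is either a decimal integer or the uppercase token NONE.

v1: WRITE a=7  (a history now [(1, 7)])
v2: WRITE a=10  (a history now [(1, 7), (2, 10)])
READ b @v2: history=[] -> no version <= 2 -> NONE
v3: WRITE d=3  (d history now [(3, 3)])
v4: WRITE a=0  (a history now [(1, 7), (2, 10), (4, 0)])
v5: WRITE c=7  (c history now [(5, 7)])
v6: WRITE a=9  (a history now [(1, 7), (2, 10), (4, 0), (6, 9)])
v7: WRITE f=3  (f history now [(7, 3)])
v8: WRITE e=8  (e history now [(8, 8)])
v9: WRITE c=13  (c history now [(5, 7), (9, 13)])
v10: WRITE b=7  (b history now [(10, 7)])
v11: WRITE c=0  (c history now [(5, 7), (9, 13), (11, 0)])
v12: WRITE a=11  (a history now [(1, 7), (2, 10), (4, 0), (6, 9), (12, 11)])
v13: WRITE f=13  (f history now [(7, 3), (13, 13)])
v14: WRITE f=8  (f history now [(7, 3), (13, 13), (14, 8)])
READ b @v4: history=[(10, 7)] -> no version <= 4 -> NONE
READ f @v12: history=[(7, 3), (13, 13), (14, 8)] -> pick v7 -> 3
v15: WRITE c=11  (c history now [(5, 7), (9, 13), (11, 0), (15, 11)])
v16: WRITE d=9  (d history now [(3, 3), (16, 9)])
v17: WRITE d=12  (d history now [(3, 3), (16, 9), (17, 12)])
v18: WRITE b=12  (b history now [(10, 7), (18, 12)])
v19: WRITE f=13  (f history now [(7, 3), (13, 13), (14, 8), (19, 13)])
v20: WRITE e=1  (e history now [(8, 8), (20, 1)])
v21: WRITE f=3  (f history now [(7, 3), (13, 13), (14, 8), (19, 13), (21, 3)])
v22: WRITE b=6  (b history now [(10, 7), (18, 12), (22, 6)])
v23: WRITE b=12  (b history now [(10, 7), (18, 12), (22, 6), (23, 12)])
v24: WRITE d=12  (d history now [(3, 3), (16, 9), (17, 12), (24, 12)])
v25: WRITE b=3  (b history now [(10, 7), (18, 12), (22, 6), (23, 12), (25, 3)])
v26: WRITE b=0  (b history now [(10, 7), (18, 12), (22, 6), (23, 12), (25, 3), (26, 0)])
v27: WRITE f=7  (f history now [(7, 3), (13, 13), (14, 8), (19, 13), (21, 3), (27, 7)])

Answer: NONE
NONE
3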